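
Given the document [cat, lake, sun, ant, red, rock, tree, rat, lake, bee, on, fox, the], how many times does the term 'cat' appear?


Document has 13 words
Scanning for 'cat':
Found at positions: [0]
Count = 1

1


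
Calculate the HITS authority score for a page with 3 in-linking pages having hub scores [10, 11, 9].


Authority = sum of hub scores of in-linkers
In-link 1: hub score = 10
In-link 2: hub score = 11
In-link 3: hub score = 9
Authority = 10 + 11 + 9 = 30

30


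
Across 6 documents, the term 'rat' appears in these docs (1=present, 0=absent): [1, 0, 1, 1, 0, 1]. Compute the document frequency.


Checking each document for 'rat':
Doc 1: present
Doc 2: absent
Doc 3: present
Doc 4: present
Doc 5: absent
Doc 6: present
df = sum of presences = 1 + 0 + 1 + 1 + 0 + 1 = 4

4


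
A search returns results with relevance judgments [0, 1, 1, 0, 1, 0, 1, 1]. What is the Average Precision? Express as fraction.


Computing P@k for each relevant position:
Position 1: not relevant
Position 2: relevant, P@2 = 1/2 = 1/2
Position 3: relevant, P@3 = 2/3 = 2/3
Position 4: not relevant
Position 5: relevant, P@5 = 3/5 = 3/5
Position 6: not relevant
Position 7: relevant, P@7 = 4/7 = 4/7
Position 8: relevant, P@8 = 5/8 = 5/8
Sum of P@k = 1/2 + 2/3 + 3/5 + 4/7 + 5/8 = 2489/840
AP = 2489/840 / 5 = 2489/4200

2489/4200


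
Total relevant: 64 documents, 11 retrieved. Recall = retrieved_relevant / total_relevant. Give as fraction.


Recall = retrieved_relevant / total_relevant
= 11 / 64
= 11 / (11 + 53)
= 11/64

11/64


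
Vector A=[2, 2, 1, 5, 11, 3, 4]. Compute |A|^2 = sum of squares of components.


|A|^2 = sum of squared components
A[0]^2 = 2^2 = 4
A[1]^2 = 2^2 = 4
A[2]^2 = 1^2 = 1
A[3]^2 = 5^2 = 25
A[4]^2 = 11^2 = 121
A[5]^2 = 3^2 = 9
A[6]^2 = 4^2 = 16
Sum = 4 + 4 + 1 + 25 + 121 + 9 + 16 = 180

180


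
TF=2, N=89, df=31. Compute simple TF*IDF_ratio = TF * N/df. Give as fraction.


TF * (N/df)
= 2 * (89/31)
= 2 * 89/31
= 178/31

178/31


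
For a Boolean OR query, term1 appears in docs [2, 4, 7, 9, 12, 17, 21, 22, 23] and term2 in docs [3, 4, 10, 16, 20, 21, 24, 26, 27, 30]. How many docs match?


Boolean OR: find union of posting lists
term1 docs: [2, 4, 7, 9, 12, 17, 21, 22, 23]
term2 docs: [3, 4, 10, 16, 20, 21, 24, 26, 27, 30]
Union: [2, 3, 4, 7, 9, 10, 12, 16, 17, 20, 21, 22, 23, 24, 26, 27, 30]
|union| = 17

17


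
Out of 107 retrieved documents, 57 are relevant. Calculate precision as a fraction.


Precision = relevant_retrieved / total_retrieved
= 57 / 107
= 57 / (57 + 50)
= 57/107

57/107


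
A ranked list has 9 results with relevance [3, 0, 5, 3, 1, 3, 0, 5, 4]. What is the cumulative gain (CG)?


Cumulative Gain = sum of relevance scores
Position 1: rel=3, running sum=3
Position 2: rel=0, running sum=3
Position 3: rel=5, running sum=8
Position 4: rel=3, running sum=11
Position 5: rel=1, running sum=12
Position 6: rel=3, running sum=15
Position 7: rel=0, running sum=15
Position 8: rel=5, running sum=20
Position 9: rel=4, running sum=24
CG = 24

24


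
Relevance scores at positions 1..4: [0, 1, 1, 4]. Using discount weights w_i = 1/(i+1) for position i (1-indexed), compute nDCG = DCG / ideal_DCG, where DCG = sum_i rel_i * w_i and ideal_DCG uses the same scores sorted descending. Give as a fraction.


Position discount weights w_i = 1/(i+1) for i=1..4:
Weights = [1/2, 1/3, 1/4, 1/5]
Actual relevance: [0, 1, 1, 4]
DCG = 0/2 + 1/3 + 1/4 + 4/5 = 83/60
Ideal relevance (sorted desc): [4, 1, 1, 0]
Ideal DCG = 4/2 + 1/3 + 1/4 + 0/5 = 31/12
nDCG = DCG / ideal_DCG = 83/60 / 31/12 = 83/155

83/155


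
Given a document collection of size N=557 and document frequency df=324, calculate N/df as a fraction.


IDF ratio = N / df
= 557 / 324
= 557/324

557/324


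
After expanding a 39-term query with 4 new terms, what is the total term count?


Original terms: 39
Expansion terms: 4
Total = 39 + 4 = 43

43


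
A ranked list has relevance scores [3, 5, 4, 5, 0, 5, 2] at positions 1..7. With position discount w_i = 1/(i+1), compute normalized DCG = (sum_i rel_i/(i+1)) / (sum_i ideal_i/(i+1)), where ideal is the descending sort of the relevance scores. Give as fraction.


Position discount weights w_i = 1/(i+1) for i=1..7:
Weights = [1/2, 1/3, 1/4, 1/5, 1/6, 1/7, 1/8]
Actual relevance: [3, 5, 4, 5, 0, 5, 2]
DCG = 3/2 + 5/3 + 4/4 + 5/5 + 0/6 + 5/7 + 2/8 = 515/84
Ideal relevance (sorted desc): [5, 5, 5, 4, 3, 2, 0]
Ideal DCG = 5/2 + 5/3 + 5/4 + 4/5 + 3/6 + 2/7 + 0/8 = 2941/420
nDCG = DCG / ideal_DCG = 515/84 / 2941/420 = 2575/2941

2575/2941


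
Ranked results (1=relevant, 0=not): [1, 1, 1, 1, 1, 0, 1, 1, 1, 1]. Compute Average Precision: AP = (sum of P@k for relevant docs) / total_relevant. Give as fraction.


Computing P@k for each relevant position:
Position 1: relevant, P@1 = 1/1 = 1
Position 2: relevant, P@2 = 2/2 = 1
Position 3: relevant, P@3 = 3/3 = 1
Position 4: relevant, P@4 = 4/4 = 1
Position 5: relevant, P@5 = 5/5 = 1
Position 6: not relevant
Position 7: relevant, P@7 = 6/7 = 6/7
Position 8: relevant, P@8 = 7/8 = 7/8
Position 9: relevant, P@9 = 8/9 = 8/9
Position 10: relevant, P@10 = 9/10 = 9/10
Sum of P@k = 1 + 1 + 1 + 1 + 1 + 6/7 + 7/8 + 8/9 + 9/10 = 21473/2520
AP = 21473/2520 / 9 = 21473/22680

21473/22680


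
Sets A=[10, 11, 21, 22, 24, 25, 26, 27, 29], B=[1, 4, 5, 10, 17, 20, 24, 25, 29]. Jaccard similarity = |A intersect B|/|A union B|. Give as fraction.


A intersect B = [10, 24, 25, 29]
|A intersect B| = 4
A union B = [1, 4, 5, 10, 11, 17, 20, 21, 22, 24, 25, 26, 27, 29]
|A union B| = 14
Jaccard = 4/14 = 2/7

2/7


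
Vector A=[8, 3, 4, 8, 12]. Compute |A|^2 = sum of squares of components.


|A|^2 = sum of squared components
A[0]^2 = 8^2 = 64
A[1]^2 = 3^2 = 9
A[2]^2 = 4^2 = 16
A[3]^2 = 8^2 = 64
A[4]^2 = 12^2 = 144
Sum = 64 + 9 + 16 + 64 + 144 = 297

297


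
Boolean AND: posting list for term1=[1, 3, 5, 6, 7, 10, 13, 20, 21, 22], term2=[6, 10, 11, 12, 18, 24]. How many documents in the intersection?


Boolean AND: find intersection of posting lists
term1 docs: [1, 3, 5, 6, 7, 10, 13, 20, 21, 22]
term2 docs: [6, 10, 11, 12, 18, 24]
Intersection: [6, 10]
|intersection| = 2

2


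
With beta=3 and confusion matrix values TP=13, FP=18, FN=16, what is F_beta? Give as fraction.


P = TP/(TP+FP) = 13/31 = 13/31
R = TP/(TP+FN) = 13/29 = 13/29
beta^2 = 3^2 = 9
(1 + beta^2) = 10
Numerator = (1+beta^2)*P*R = 1690/899
Denominator = beta^2*P + R = 117/31 + 13/29 = 3796/899
F_beta = 65/146

65/146


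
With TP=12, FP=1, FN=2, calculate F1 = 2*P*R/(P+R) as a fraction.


F1 = 2 * P * R / (P + R)
P = TP/(TP+FP) = 12/13 = 12/13
R = TP/(TP+FN) = 12/14 = 6/7
2 * P * R = 2 * 12/13 * 6/7 = 144/91
P + R = 12/13 + 6/7 = 162/91
F1 = 144/91 / 162/91 = 8/9

8/9


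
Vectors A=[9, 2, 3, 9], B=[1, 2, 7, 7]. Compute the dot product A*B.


Dot product = sum of element-wise products
A[0]*B[0] = 9*1 = 9
A[1]*B[1] = 2*2 = 4
A[2]*B[2] = 3*7 = 21
A[3]*B[3] = 9*7 = 63
Sum = 9 + 4 + 21 + 63 = 97

97


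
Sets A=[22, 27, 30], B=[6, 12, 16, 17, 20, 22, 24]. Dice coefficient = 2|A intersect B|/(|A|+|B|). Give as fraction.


A intersect B = [22]
|A intersect B| = 1
|A| = 3, |B| = 7
Dice = 2*1 / (3+7)
= 2 / 10 = 1/5

1/5


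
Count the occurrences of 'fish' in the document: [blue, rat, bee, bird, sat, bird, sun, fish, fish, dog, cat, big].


Document has 12 words
Scanning for 'fish':
Found at positions: [7, 8]
Count = 2

2


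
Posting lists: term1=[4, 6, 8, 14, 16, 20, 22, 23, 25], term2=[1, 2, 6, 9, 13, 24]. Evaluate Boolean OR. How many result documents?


Boolean OR: find union of posting lists
term1 docs: [4, 6, 8, 14, 16, 20, 22, 23, 25]
term2 docs: [1, 2, 6, 9, 13, 24]
Union: [1, 2, 4, 6, 8, 9, 13, 14, 16, 20, 22, 23, 24, 25]
|union| = 14

14


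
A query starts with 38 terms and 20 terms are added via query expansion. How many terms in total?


Original terms: 38
Expansion terms: 20
Total = 38 + 20 = 58

58


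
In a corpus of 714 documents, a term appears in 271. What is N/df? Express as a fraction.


IDF ratio = N / df
= 714 / 271
= 714/271

714/271


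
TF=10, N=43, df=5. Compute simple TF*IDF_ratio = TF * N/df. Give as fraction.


TF * (N/df)
= 10 * (43/5)
= 10 * 43/5
= 86

86


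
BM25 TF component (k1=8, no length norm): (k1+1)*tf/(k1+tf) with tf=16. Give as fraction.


BM25 TF component = (k1+1)*tf / (k1+tf)
k1 = 8, tf = 16
Numerator = (8+1)*16 = 144
Denominator = 8 + 16 = 24
= 144/24 = 6

6


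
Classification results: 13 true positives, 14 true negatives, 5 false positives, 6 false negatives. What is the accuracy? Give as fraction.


Accuracy = (TP + TN) / (TP + TN + FP + FN)
TP + TN = 13 + 14 = 27
Total = 13 + 14 + 5 + 6 = 38
Accuracy = 27 / 38 = 27/38

27/38


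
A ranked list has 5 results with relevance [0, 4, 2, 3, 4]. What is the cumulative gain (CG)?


Cumulative Gain = sum of relevance scores
Position 1: rel=0, running sum=0
Position 2: rel=4, running sum=4
Position 3: rel=2, running sum=6
Position 4: rel=3, running sum=9
Position 5: rel=4, running sum=13
CG = 13

13


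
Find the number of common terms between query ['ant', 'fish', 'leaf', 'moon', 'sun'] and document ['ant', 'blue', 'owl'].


Query terms: ['ant', 'fish', 'leaf', 'moon', 'sun']
Document terms: ['ant', 'blue', 'owl']
Common terms: ['ant']
Overlap count = 1

1


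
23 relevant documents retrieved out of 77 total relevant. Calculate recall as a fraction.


Recall = retrieved_relevant / total_relevant
= 23 / 77
= 23 / (23 + 54)
= 23/77

23/77


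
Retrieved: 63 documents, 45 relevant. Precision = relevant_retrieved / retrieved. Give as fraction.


Precision = relevant_retrieved / total_retrieved
= 45 / 63
= 45 / (45 + 18)
= 5/7

5/7


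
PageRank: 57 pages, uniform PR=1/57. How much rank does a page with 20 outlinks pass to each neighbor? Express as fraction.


Initial PR = 1/57 = 1/57
Outlinks = 20
Contribution per link = PR / outlinks
= 1/57 / 20
= 1/1140

1/1140


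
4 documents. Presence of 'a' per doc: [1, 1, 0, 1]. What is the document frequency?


Checking each document for 'a':
Doc 1: present
Doc 2: present
Doc 3: absent
Doc 4: present
df = sum of presences = 1 + 1 + 0 + 1 = 3

3


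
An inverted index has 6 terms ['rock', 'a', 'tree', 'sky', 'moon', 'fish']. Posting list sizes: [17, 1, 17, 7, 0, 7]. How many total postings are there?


Summing posting list sizes:
'rock': 17 postings
'a': 1 postings
'tree': 17 postings
'sky': 7 postings
'moon': 0 postings
'fish': 7 postings
Total = 17 + 1 + 17 + 7 + 0 + 7 = 49

49


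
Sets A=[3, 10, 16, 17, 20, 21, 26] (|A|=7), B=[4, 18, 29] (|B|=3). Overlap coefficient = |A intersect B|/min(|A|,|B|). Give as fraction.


A intersect B = []
|A intersect B| = 0
min(|A|, |B|) = min(7, 3) = 3
Overlap = 0 / 3 = 0

0


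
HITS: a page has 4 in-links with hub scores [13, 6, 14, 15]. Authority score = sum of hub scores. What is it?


Authority = sum of hub scores of in-linkers
In-link 1: hub score = 13
In-link 2: hub score = 6
In-link 3: hub score = 14
In-link 4: hub score = 15
Authority = 13 + 6 + 14 + 15 = 48

48


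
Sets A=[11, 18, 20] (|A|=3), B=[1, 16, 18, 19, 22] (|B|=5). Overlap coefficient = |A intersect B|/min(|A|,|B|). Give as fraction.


A intersect B = [18]
|A intersect B| = 1
min(|A|, |B|) = min(3, 5) = 3
Overlap = 1 / 3 = 1/3

1/3


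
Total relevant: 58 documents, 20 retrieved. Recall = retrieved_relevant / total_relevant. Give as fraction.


Recall = retrieved_relevant / total_relevant
= 20 / 58
= 20 / (20 + 38)
= 10/29

10/29


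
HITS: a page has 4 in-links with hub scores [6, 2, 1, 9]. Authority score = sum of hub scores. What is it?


Authority = sum of hub scores of in-linkers
In-link 1: hub score = 6
In-link 2: hub score = 2
In-link 3: hub score = 1
In-link 4: hub score = 9
Authority = 6 + 2 + 1 + 9 = 18

18


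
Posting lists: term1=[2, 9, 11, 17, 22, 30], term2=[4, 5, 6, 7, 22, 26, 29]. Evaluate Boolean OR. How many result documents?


Boolean OR: find union of posting lists
term1 docs: [2, 9, 11, 17, 22, 30]
term2 docs: [4, 5, 6, 7, 22, 26, 29]
Union: [2, 4, 5, 6, 7, 9, 11, 17, 22, 26, 29, 30]
|union| = 12

12


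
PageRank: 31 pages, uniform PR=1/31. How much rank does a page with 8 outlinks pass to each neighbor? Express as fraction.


Initial PR = 1/31 = 1/31
Outlinks = 8
Contribution per link = PR / outlinks
= 1/31 / 8
= 1/248

1/248


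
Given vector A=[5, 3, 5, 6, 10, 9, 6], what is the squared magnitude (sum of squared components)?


|A|^2 = sum of squared components
A[0]^2 = 5^2 = 25
A[1]^2 = 3^2 = 9
A[2]^2 = 5^2 = 25
A[3]^2 = 6^2 = 36
A[4]^2 = 10^2 = 100
A[5]^2 = 9^2 = 81
A[6]^2 = 6^2 = 36
Sum = 25 + 9 + 25 + 36 + 100 + 81 + 36 = 312

312


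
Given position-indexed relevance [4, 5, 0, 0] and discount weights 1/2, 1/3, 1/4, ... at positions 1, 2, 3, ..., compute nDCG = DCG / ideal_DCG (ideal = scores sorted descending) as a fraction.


Position discount weights w_i = 1/(i+1) for i=1..4:
Weights = [1/2, 1/3, 1/4, 1/5]
Actual relevance: [4, 5, 0, 0]
DCG = 4/2 + 5/3 + 0/4 + 0/5 = 11/3
Ideal relevance (sorted desc): [5, 4, 0, 0]
Ideal DCG = 5/2 + 4/3 + 0/4 + 0/5 = 23/6
nDCG = DCG / ideal_DCG = 11/3 / 23/6 = 22/23

22/23


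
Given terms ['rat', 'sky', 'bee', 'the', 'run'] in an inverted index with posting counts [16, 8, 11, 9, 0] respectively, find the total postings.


Summing posting list sizes:
'rat': 16 postings
'sky': 8 postings
'bee': 11 postings
'the': 9 postings
'run': 0 postings
Total = 16 + 8 + 11 + 9 + 0 = 44

44


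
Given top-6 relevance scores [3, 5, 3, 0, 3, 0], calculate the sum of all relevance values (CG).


Cumulative Gain = sum of relevance scores
Position 1: rel=3, running sum=3
Position 2: rel=5, running sum=8
Position 3: rel=3, running sum=11
Position 4: rel=0, running sum=11
Position 5: rel=3, running sum=14
Position 6: rel=0, running sum=14
CG = 14

14


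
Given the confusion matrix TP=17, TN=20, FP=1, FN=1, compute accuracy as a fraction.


Accuracy = (TP + TN) / (TP + TN + FP + FN)
TP + TN = 17 + 20 = 37
Total = 17 + 20 + 1 + 1 = 39
Accuracy = 37 / 39 = 37/39

37/39


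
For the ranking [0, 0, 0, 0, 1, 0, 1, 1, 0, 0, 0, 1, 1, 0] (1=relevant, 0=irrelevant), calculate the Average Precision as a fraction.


Computing P@k for each relevant position:
Position 1: not relevant
Position 2: not relevant
Position 3: not relevant
Position 4: not relevant
Position 5: relevant, P@5 = 1/5 = 1/5
Position 6: not relevant
Position 7: relevant, P@7 = 2/7 = 2/7
Position 8: relevant, P@8 = 3/8 = 3/8
Position 9: not relevant
Position 10: not relevant
Position 11: not relevant
Position 12: relevant, P@12 = 4/12 = 1/3
Position 13: relevant, P@13 = 5/13 = 5/13
Position 14: not relevant
Sum of P@k = 1/5 + 2/7 + 3/8 + 1/3 + 5/13 = 17239/10920
AP = 17239/10920 / 5 = 17239/54600

17239/54600


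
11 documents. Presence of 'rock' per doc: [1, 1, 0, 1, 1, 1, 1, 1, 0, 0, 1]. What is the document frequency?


Checking each document for 'rock':
Doc 1: present
Doc 2: present
Doc 3: absent
Doc 4: present
Doc 5: present
Doc 6: present
Doc 7: present
Doc 8: present
Doc 9: absent
Doc 10: absent
Doc 11: present
df = sum of presences = 1 + 1 + 0 + 1 + 1 + 1 + 1 + 1 + 0 + 0 + 1 = 8

8


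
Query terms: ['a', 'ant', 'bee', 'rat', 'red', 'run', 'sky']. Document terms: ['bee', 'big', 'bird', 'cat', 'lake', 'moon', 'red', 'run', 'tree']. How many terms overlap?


Query terms: ['a', 'ant', 'bee', 'rat', 'red', 'run', 'sky']
Document terms: ['bee', 'big', 'bird', 'cat', 'lake', 'moon', 'red', 'run', 'tree']
Common terms: ['bee', 'red', 'run']
Overlap count = 3

3


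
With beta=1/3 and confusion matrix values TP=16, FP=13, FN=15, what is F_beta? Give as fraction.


P = TP/(TP+FP) = 16/29 = 16/29
R = TP/(TP+FN) = 16/31 = 16/31
beta^2 = 1/3^2 = 1/9
(1 + beta^2) = 10/9
Numerator = (1+beta^2)*P*R = 2560/8091
Denominator = beta^2*P + R = 16/261 + 16/31 = 4672/8091
F_beta = 40/73

40/73


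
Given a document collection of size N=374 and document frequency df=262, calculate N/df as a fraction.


IDF ratio = N / df
= 374 / 262
= 187/131

187/131


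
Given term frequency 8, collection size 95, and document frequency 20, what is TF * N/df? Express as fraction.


TF * (N/df)
= 8 * (95/20)
= 8 * 19/4
= 38

38


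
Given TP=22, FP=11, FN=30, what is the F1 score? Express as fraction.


F1 = 2 * P * R / (P + R)
P = TP/(TP+FP) = 22/33 = 2/3
R = TP/(TP+FN) = 22/52 = 11/26
2 * P * R = 2 * 2/3 * 11/26 = 22/39
P + R = 2/3 + 11/26 = 85/78
F1 = 22/39 / 85/78 = 44/85

44/85


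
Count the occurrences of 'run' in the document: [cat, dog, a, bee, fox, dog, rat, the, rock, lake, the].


Document has 11 words
Scanning for 'run':
Term not found in document
Count = 0

0


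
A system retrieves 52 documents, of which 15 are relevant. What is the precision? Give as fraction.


Precision = relevant_retrieved / total_retrieved
= 15 / 52
= 15 / (15 + 37)
= 15/52

15/52


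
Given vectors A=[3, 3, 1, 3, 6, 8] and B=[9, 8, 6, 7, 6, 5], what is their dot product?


Dot product = sum of element-wise products
A[0]*B[0] = 3*9 = 27
A[1]*B[1] = 3*8 = 24
A[2]*B[2] = 1*6 = 6
A[3]*B[3] = 3*7 = 21
A[4]*B[4] = 6*6 = 36
A[5]*B[5] = 8*5 = 40
Sum = 27 + 24 + 6 + 21 + 36 + 40 = 154

154


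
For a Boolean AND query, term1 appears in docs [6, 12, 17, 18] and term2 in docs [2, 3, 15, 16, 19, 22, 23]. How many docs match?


Boolean AND: find intersection of posting lists
term1 docs: [6, 12, 17, 18]
term2 docs: [2, 3, 15, 16, 19, 22, 23]
Intersection: []
|intersection| = 0

0


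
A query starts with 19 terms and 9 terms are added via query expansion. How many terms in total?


Original terms: 19
Expansion terms: 9
Total = 19 + 9 = 28

28


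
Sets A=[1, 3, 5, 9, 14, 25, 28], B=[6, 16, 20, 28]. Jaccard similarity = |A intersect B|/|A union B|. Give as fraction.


A intersect B = [28]
|A intersect B| = 1
A union B = [1, 3, 5, 6, 9, 14, 16, 20, 25, 28]
|A union B| = 10
Jaccard = 1/10 = 1/10

1/10


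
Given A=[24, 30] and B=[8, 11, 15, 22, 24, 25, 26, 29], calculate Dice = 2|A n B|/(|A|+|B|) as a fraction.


A intersect B = [24]
|A intersect B| = 1
|A| = 2, |B| = 8
Dice = 2*1 / (2+8)
= 2 / 10 = 1/5

1/5


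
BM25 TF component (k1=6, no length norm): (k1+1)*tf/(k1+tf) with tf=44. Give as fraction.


BM25 TF component = (k1+1)*tf / (k1+tf)
k1 = 6, tf = 44
Numerator = (6+1)*44 = 308
Denominator = 6 + 44 = 50
= 308/50 = 154/25

154/25


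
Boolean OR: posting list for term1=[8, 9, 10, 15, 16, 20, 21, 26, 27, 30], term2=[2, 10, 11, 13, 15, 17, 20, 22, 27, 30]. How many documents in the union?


Boolean OR: find union of posting lists
term1 docs: [8, 9, 10, 15, 16, 20, 21, 26, 27, 30]
term2 docs: [2, 10, 11, 13, 15, 17, 20, 22, 27, 30]
Union: [2, 8, 9, 10, 11, 13, 15, 16, 17, 20, 21, 22, 26, 27, 30]
|union| = 15

15


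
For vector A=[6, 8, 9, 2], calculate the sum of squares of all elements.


|A|^2 = sum of squared components
A[0]^2 = 6^2 = 36
A[1]^2 = 8^2 = 64
A[2]^2 = 9^2 = 81
A[3]^2 = 2^2 = 4
Sum = 36 + 64 + 81 + 4 = 185

185


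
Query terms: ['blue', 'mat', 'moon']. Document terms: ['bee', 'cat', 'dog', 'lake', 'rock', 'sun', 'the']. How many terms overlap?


Query terms: ['blue', 'mat', 'moon']
Document terms: ['bee', 'cat', 'dog', 'lake', 'rock', 'sun', 'the']
Common terms: []
Overlap count = 0

0


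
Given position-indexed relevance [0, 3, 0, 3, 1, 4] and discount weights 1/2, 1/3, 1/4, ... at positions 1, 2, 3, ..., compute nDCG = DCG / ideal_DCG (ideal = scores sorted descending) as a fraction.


Position discount weights w_i = 1/(i+1) for i=1..6:
Weights = [1/2, 1/3, 1/4, 1/5, 1/6, 1/7]
Actual relevance: [0, 3, 0, 3, 1, 4]
DCG = 0/2 + 3/3 + 0/4 + 3/5 + 1/6 + 4/7 = 491/210
Ideal relevance (sorted desc): [4, 3, 3, 1, 0, 0]
Ideal DCG = 4/2 + 3/3 + 3/4 + 1/5 + 0/6 + 0/7 = 79/20
nDCG = DCG / ideal_DCG = 491/210 / 79/20 = 982/1659

982/1659


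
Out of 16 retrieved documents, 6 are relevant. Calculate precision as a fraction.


Precision = relevant_retrieved / total_retrieved
= 6 / 16
= 6 / (6 + 10)
= 3/8

3/8


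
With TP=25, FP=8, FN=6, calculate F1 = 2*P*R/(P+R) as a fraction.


F1 = 2 * P * R / (P + R)
P = TP/(TP+FP) = 25/33 = 25/33
R = TP/(TP+FN) = 25/31 = 25/31
2 * P * R = 2 * 25/33 * 25/31 = 1250/1023
P + R = 25/33 + 25/31 = 1600/1023
F1 = 1250/1023 / 1600/1023 = 25/32

25/32


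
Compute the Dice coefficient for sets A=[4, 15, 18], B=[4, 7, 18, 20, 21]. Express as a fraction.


A intersect B = [4, 18]
|A intersect B| = 2
|A| = 3, |B| = 5
Dice = 2*2 / (3+5)
= 4 / 8 = 1/2

1/2


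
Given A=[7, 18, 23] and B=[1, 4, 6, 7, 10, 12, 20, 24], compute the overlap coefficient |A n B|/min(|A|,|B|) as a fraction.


A intersect B = [7]
|A intersect B| = 1
min(|A|, |B|) = min(3, 8) = 3
Overlap = 1 / 3 = 1/3

1/3


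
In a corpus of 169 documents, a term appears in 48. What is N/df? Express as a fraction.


IDF ratio = N / df
= 169 / 48
= 169/48

169/48


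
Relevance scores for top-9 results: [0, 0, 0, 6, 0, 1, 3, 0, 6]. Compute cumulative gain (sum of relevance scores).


Cumulative Gain = sum of relevance scores
Position 1: rel=0, running sum=0
Position 2: rel=0, running sum=0
Position 3: rel=0, running sum=0
Position 4: rel=6, running sum=6
Position 5: rel=0, running sum=6
Position 6: rel=1, running sum=7
Position 7: rel=3, running sum=10
Position 8: rel=0, running sum=10
Position 9: rel=6, running sum=16
CG = 16

16


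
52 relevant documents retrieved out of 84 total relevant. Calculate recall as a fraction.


Recall = retrieved_relevant / total_relevant
= 52 / 84
= 52 / (52 + 32)
= 13/21

13/21


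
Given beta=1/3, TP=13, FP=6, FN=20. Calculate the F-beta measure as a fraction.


P = TP/(TP+FP) = 13/19 = 13/19
R = TP/(TP+FN) = 13/33 = 13/33
beta^2 = 1/3^2 = 1/9
(1 + beta^2) = 10/9
Numerator = (1+beta^2)*P*R = 1690/5643
Denominator = beta^2*P + R = 13/171 + 13/33 = 884/1881
F_beta = 65/102

65/102


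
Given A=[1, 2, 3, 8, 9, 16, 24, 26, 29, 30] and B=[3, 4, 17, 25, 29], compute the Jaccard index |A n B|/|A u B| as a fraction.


A intersect B = [3, 29]
|A intersect B| = 2
A union B = [1, 2, 3, 4, 8, 9, 16, 17, 24, 25, 26, 29, 30]
|A union B| = 13
Jaccard = 2/13 = 2/13

2/13


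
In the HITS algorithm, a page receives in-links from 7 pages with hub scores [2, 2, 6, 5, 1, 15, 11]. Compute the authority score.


Authority = sum of hub scores of in-linkers
In-link 1: hub score = 2
In-link 2: hub score = 2
In-link 3: hub score = 6
In-link 4: hub score = 5
In-link 5: hub score = 1
In-link 6: hub score = 15
In-link 7: hub score = 11
Authority = 2 + 2 + 6 + 5 + 1 + 15 + 11 = 42

42


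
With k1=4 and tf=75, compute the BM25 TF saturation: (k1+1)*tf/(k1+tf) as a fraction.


BM25 TF component = (k1+1)*tf / (k1+tf)
k1 = 4, tf = 75
Numerator = (4+1)*75 = 375
Denominator = 4 + 75 = 79
= 375/79 = 375/79

375/79


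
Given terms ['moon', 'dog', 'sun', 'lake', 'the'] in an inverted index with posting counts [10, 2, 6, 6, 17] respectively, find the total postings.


Summing posting list sizes:
'moon': 10 postings
'dog': 2 postings
'sun': 6 postings
'lake': 6 postings
'the': 17 postings
Total = 10 + 2 + 6 + 6 + 17 = 41

41


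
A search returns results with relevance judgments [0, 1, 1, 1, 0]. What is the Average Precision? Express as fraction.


Computing P@k for each relevant position:
Position 1: not relevant
Position 2: relevant, P@2 = 1/2 = 1/2
Position 3: relevant, P@3 = 2/3 = 2/3
Position 4: relevant, P@4 = 3/4 = 3/4
Position 5: not relevant
Sum of P@k = 1/2 + 2/3 + 3/4 = 23/12
AP = 23/12 / 3 = 23/36

23/36


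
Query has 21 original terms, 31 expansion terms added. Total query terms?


Original terms: 21
Expansion terms: 31
Total = 21 + 31 = 52

52


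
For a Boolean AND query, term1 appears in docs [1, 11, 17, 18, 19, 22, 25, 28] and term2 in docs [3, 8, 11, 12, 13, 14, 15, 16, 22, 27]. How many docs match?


Boolean AND: find intersection of posting lists
term1 docs: [1, 11, 17, 18, 19, 22, 25, 28]
term2 docs: [3, 8, 11, 12, 13, 14, 15, 16, 22, 27]
Intersection: [11, 22]
|intersection| = 2

2


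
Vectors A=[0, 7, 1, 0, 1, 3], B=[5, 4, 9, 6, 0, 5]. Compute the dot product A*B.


Dot product = sum of element-wise products
A[0]*B[0] = 0*5 = 0
A[1]*B[1] = 7*4 = 28
A[2]*B[2] = 1*9 = 9
A[3]*B[3] = 0*6 = 0
A[4]*B[4] = 1*0 = 0
A[5]*B[5] = 3*5 = 15
Sum = 0 + 28 + 9 + 0 + 0 + 15 = 52

52


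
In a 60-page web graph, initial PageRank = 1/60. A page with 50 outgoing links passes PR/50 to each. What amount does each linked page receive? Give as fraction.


Initial PR = 1/60 = 1/60
Outlinks = 50
Contribution per link = PR / outlinks
= 1/60 / 50
= 1/3000

1/3000


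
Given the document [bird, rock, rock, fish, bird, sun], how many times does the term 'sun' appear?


Document has 6 words
Scanning for 'sun':
Found at positions: [5]
Count = 1

1


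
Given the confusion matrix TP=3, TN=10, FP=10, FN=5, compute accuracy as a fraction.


Accuracy = (TP + TN) / (TP + TN + FP + FN)
TP + TN = 3 + 10 = 13
Total = 3 + 10 + 10 + 5 = 28
Accuracy = 13 / 28 = 13/28

13/28


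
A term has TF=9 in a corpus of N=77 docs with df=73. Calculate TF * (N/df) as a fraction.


TF * (N/df)
= 9 * (77/73)
= 9 * 77/73
= 693/73

693/73


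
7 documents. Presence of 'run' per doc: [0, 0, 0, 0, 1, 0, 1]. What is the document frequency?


Checking each document for 'run':
Doc 1: absent
Doc 2: absent
Doc 3: absent
Doc 4: absent
Doc 5: present
Doc 6: absent
Doc 7: present
df = sum of presences = 0 + 0 + 0 + 0 + 1 + 0 + 1 = 2

2


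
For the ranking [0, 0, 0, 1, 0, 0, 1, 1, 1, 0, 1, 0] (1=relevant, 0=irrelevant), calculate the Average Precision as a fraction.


Computing P@k for each relevant position:
Position 1: not relevant
Position 2: not relevant
Position 3: not relevant
Position 4: relevant, P@4 = 1/4 = 1/4
Position 5: not relevant
Position 6: not relevant
Position 7: relevant, P@7 = 2/7 = 2/7
Position 8: relevant, P@8 = 3/8 = 3/8
Position 9: relevant, P@9 = 4/9 = 4/9
Position 10: not relevant
Position 11: relevant, P@11 = 5/11 = 5/11
Position 12: not relevant
Sum of P@k = 1/4 + 2/7 + 3/8 + 4/9 + 5/11 = 10033/5544
AP = 10033/5544 / 5 = 10033/27720

10033/27720


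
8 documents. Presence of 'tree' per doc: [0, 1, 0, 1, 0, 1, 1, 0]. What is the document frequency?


Checking each document for 'tree':
Doc 1: absent
Doc 2: present
Doc 3: absent
Doc 4: present
Doc 5: absent
Doc 6: present
Doc 7: present
Doc 8: absent
df = sum of presences = 0 + 1 + 0 + 1 + 0 + 1 + 1 + 0 = 4

4


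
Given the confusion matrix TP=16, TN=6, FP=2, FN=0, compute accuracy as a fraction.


Accuracy = (TP + TN) / (TP + TN + FP + FN)
TP + TN = 16 + 6 = 22
Total = 16 + 6 + 2 + 0 = 24
Accuracy = 22 / 24 = 11/12

11/12


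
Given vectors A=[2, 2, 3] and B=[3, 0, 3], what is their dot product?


Dot product = sum of element-wise products
A[0]*B[0] = 2*3 = 6
A[1]*B[1] = 2*0 = 0
A[2]*B[2] = 3*3 = 9
Sum = 6 + 0 + 9 = 15

15


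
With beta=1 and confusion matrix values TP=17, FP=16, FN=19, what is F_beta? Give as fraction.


P = TP/(TP+FP) = 17/33 = 17/33
R = TP/(TP+FN) = 17/36 = 17/36
beta^2 = 1^2 = 1
(1 + beta^2) = 2
Numerator = (1+beta^2)*P*R = 289/594
Denominator = beta^2*P + R = 17/33 + 17/36 = 391/396
F_beta = 34/69

34/69


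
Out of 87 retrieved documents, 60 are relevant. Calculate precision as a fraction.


Precision = relevant_retrieved / total_retrieved
= 60 / 87
= 60 / (60 + 27)
= 20/29

20/29


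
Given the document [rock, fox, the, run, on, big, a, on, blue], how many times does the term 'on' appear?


Document has 9 words
Scanning for 'on':
Found at positions: [4, 7]
Count = 2

2


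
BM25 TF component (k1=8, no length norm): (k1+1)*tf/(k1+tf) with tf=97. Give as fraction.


BM25 TF component = (k1+1)*tf / (k1+tf)
k1 = 8, tf = 97
Numerator = (8+1)*97 = 873
Denominator = 8 + 97 = 105
= 873/105 = 291/35

291/35


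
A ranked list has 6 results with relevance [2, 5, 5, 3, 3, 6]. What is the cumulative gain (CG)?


Cumulative Gain = sum of relevance scores
Position 1: rel=2, running sum=2
Position 2: rel=5, running sum=7
Position 3: rel=5, running sum=12
Position 4: rel=3, running sum=15
Position 5: rel=3, running sum=18
Position 6: rel=6, running sum=24
CG = 24

24


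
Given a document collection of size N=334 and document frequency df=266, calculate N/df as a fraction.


IDF ratio = N / df
= 334 / 266
= 167/133

167/133


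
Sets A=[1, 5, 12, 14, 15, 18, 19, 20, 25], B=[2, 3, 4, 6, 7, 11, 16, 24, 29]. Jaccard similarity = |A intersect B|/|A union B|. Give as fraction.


A intersect B = []
|A intersect B| = 0
A union B = [1, 2, 3, 4, 5, 6, 7, 11, 12, 14, 15, 16, 18, 19, 20, 24, 25, 29]
|A union B| = 18
Jaccard = 0/18 = 0

0


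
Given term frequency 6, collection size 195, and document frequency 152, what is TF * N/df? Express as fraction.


TF * (N/df)
= 6 * (195/152)
= 6 * 195/152
= 585/76

585/76


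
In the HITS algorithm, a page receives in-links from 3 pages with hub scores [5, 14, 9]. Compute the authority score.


Authority = sum of hub scores of in-linkers
In-link 1: hub score = 5
In-link 2: hub score = 14
In-link 3: hub score = 9
Authority = 5 + 14 + 9 = 28

28


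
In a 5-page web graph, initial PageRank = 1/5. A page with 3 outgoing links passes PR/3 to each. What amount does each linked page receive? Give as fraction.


Initial PR = 1/5 = 1/5
Outlinks = 3
Contribution per link = PR / outlinks
= 1/5 / 3
= 1/15

1/15


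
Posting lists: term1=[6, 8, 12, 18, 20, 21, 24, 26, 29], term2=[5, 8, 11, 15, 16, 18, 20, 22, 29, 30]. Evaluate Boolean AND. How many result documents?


Boolean AND: find intersection of posting lists
term1 docs: [6, 8, 12, 18, 20, 21, 24, 26, 29]
term2 docs: [5, 8, 11, 15, 16, 18, 20, 22, 29, 30]
Intersection: [8, 18, 20, 29]
|intersection| = 4

4


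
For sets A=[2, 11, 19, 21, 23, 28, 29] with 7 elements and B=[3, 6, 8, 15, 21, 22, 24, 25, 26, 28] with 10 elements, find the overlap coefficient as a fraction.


A intersect B = [21, 28]
|A intersect B| = 2
min(|A|, |B|) = min(7, 10) = 7
Overlap = 2 / 7 = 2/7

2/7


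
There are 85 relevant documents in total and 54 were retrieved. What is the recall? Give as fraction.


Recall = retrieved_relevant / total_relevant
= 54 / 85
= 54 / (54 + 31)
= 54/85

54/85


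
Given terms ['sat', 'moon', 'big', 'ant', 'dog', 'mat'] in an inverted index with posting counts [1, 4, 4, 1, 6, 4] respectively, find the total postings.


Summing posting list sizes:
'sat': 1 postings
'moon': 4 postings
'big': 4 postings
'ant': 1 postings
'dog': 6 postings
'mat': 4 postings
Total = 1 + 4 + 4 + 1 + 6 + 4 = 20

20


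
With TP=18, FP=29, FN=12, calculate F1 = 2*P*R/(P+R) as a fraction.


F1 = 2 * P * R / (P + R)
P = TP/(TP+FP) = 18/47 = 18/47
R = TP/(TP+FN) = 18/30 = 3/5
2 * P * R = 2 * 18/47 * 3/5 = 108/235
P + R = 18/47 + 3/5 = 231/235
F1 = 108/235 / 231/235 = 36/77

36/77


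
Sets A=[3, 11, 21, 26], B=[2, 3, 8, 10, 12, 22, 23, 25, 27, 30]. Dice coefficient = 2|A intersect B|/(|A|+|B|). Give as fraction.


A intersect B = [3]
|A intersect B| = 1
|A| = 4, |B| = 10
Dice = 2*1 / (4+10)
= 2 / 14 = 1/7

1/7


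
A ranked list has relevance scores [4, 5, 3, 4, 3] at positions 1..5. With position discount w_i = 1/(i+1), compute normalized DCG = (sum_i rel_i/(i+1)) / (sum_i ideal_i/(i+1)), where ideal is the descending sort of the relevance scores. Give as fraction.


Position discount weights w_i = 1/(i+1) for i=1..5:
Weights = [1/2, 1/3, 1/4, 1/5, 1/6]
Actual relevance: [4, 5, 3, 4, 3]
DCG = 4/2 + 5/3 + 3/4 + 4/5 + 3/6 = 343/60
Ideal relevance (sorted desc): [5, 4, 4, 3, 3]
Ideal DCG = 5/2 + 4/3 + 4/4 + 3/5 + 3/6 = 89/15
nDCG = DCG / ideal_DCG = 343/60 / 89/15 = 343/356

343/356


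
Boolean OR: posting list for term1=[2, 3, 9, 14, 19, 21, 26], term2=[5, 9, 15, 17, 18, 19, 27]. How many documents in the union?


Boolean OR: find union of posting lists
term1 docs: [2, 3, 9, 14, 19, 21, 26]
term2 docs: [5, 9, 15, 17, 18, 19, 27]
Union: [2, 3, 5, 9, 14, 15, 17, 18, 19, 21, 26, 27]
|union| = 12

12


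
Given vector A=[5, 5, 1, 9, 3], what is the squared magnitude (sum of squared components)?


|A|^2 = sum of squared components
A[0]^2 = 5^2 = 25
A[1]^2 = 5^2 = 25
A[2]^2 = 1^2 = 1
A[3]^2 = 9^2 = 81
A[4]^2 = 3^2 = 9
Sum = 25 + 25 + 1 + 81 + 9 = 141

141


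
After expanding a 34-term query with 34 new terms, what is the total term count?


Original terms: 34
Expansion terms: 34
Total = 34 + 34 = 68

68


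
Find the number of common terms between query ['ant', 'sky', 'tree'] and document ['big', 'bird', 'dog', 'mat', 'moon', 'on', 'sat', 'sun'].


Query terms: ['ant', 'sky', 'tree']
Document terms: ['big', 'bird', 'dog', 'mat', 'moon', 'on', 'sat', 'sun']
Common terms: []
Overlap count = 0

0


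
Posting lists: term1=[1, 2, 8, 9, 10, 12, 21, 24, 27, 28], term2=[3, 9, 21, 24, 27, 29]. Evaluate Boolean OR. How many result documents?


Boolean OR: find union of posting lists
term1 docs: [1, 2, 8, 9, 10, 12, 21, 24, 27, 28]
term2 docs: [3, 9, 21, 24, 27, 29]
Union: [1, 2, 3, 8, 9, 10, 12, 21, 24, 27, 28, 29]
|union| = 12

12


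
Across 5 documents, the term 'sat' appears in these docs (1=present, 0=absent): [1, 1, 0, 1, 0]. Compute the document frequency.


Checking each document for 'sat':
Doc 1: present
Doc 2: present
Doc 3: absent
Doc 4: present
Doc 5: absent
df = sum of presences = 1 + 1 + 0 + 1 + 0 = 3

3


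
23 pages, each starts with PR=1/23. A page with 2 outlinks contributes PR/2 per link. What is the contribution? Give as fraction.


Initial PR = 1/23 = 1/23
Outlinks = 2
Contribution per link = PR / outlinks
= 1/23 / 2
= 1/46

1/46


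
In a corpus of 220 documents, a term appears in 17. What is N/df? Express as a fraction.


IDF ratio = N / df
= 220 / 17
= 220/17

220/17


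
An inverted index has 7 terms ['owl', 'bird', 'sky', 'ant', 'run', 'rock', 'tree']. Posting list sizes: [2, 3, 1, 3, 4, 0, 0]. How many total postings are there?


Summing posting list sizes:
'owl': 2 postings
'bird': 3 postings
'sky': 1 postings
'ant': 3 postings
'run': 4 postings
'rock': 0 postings
'tree': 0 postings
Total = 2 + 3 + 1 + 3 + 4 + 0 + 0 = 13

13


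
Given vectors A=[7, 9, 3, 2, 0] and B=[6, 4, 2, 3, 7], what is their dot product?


Dot product = sum of element-wise products
A[0]*B[0] = 7*6 = 42
A[1]*B[1] = 9*4 = 36
A[2]*B[2] = 3*2 = 6
A[3]*B[3] = 2*3 = 6
A[4]*B[4] = 0*7 = 0
Sum = 42 + 36 + 6 + 6 + 0 = 90

90


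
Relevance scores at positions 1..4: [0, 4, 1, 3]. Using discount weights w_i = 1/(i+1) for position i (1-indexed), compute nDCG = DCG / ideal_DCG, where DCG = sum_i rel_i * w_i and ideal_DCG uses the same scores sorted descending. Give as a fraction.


Position discount weights w_i = 1/(i+1) for i=1..4:
Weights = [1/2, 1/3, 1/4, 1/5]
Actual relevance: [0, 4, 1, 3]
DCG = 0/2 + 4/3 + 1/4 + 3/5 = 131/60
Ideal relevance (sorted desc): [4, 3, 1, 0]
Ideal DCG = 4/2 + 3/3 + 1/4 + 0/5 = 13/4
nDCG = DCG / ideal_DCG = 131/60 / 13/4 = 131/195

131/195


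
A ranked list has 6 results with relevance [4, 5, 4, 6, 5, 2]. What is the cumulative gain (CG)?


Cumulative Gain = sum of relevance scores
Position 1: rel=4, running sum=4
Position 2: rel=5, running sum=9
Position 3: rel=4, running sum=13
Position 4: rel=6, running sum=19
Position 5: rel=5, running sum=24
Position 6: rel=2, running sum=26
CG = 26

26


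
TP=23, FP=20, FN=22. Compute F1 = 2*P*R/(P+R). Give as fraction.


F1 = 2 * P * R / (P + R)
P = TP/(TP+FP) = 23/43 = 23/43
R = TP/(TP+FN) = 23/45 = 23/45
2 * P * R = 2 * 23/43 * 23/45 = 1058/1935
P + R = 23/43 + 23/45 = 2024/1935
F1 = 1058/1935 / 2024/1935 = 23/44

23/44


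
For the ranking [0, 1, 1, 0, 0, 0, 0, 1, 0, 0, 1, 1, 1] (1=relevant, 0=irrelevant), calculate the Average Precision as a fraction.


Computing P@k for each relevant position:
Position 1: not relevant
Position 2: relevant, P@2 = 1/2 = 1/2
Position 3: relevant, P@3 = 2/3 = 2/3
Position 4: not relevant
Position 5: not relevant
Position 6: not relevant
Position 7: not relevant
Position 8: relevant, P@8 = 3/8 = 3/8
Position 9: not relevant
Position 10: not relevant
Position 11: relevant, P@11 = 4/11 = 4/11
Position 12: relevant, P@12 = 5/12 = 5/12
Position 13: relevant, P@13 = 6/13 = 6/13
Sum of P@k = 1/2 + 2/3 + 3/8 + 4/11 + 5/12 + 6/13 = 9553/3432
AP = 9553/3432 / 6 = 9553/20592

9553/20592


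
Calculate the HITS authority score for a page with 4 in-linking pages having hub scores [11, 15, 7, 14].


Authority = sum of hub scores of in-linkers
In-link 1: hub score = 11
In-link 2: hub score = 15
In-link 3: hub score = 7
In-link 4: hub score = 14
Authority = 11 + 15 + 7 + 14 = 47

47


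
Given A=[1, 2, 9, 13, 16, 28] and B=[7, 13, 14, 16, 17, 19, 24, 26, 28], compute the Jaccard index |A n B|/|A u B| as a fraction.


A intersect B = [13, 16, 28]
|A intersect B| = 3
A union B = [1, 2, 7, 9, 13, 14, 16, 17, 19, 24, 26, 28]
|A union B| = 12
Jaccard = 3/12 = 1/4

1/4


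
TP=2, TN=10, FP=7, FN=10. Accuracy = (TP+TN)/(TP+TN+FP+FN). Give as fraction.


Accuracy = (TP + TN) / (TP + TN + FP + FN)
TP + TN = 2 + 10 = 12
Total = 2 + 10 + 7 + 10 = 29
Accuracy = 12 / 29 = 12/29

12/29


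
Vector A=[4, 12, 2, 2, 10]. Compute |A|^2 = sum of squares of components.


|A|^2 = sum of squared components
A[0]^2 = 4^2 = 16
A[1]^2 = 12^2 = 144
A[2]^2 = 2^2 = 4
A[3]^2 = 2^2 = 4
A[4]^2 = 10^2 = 100
Sum = 16 + 144 + 4 + 4 + 100 = 268

268


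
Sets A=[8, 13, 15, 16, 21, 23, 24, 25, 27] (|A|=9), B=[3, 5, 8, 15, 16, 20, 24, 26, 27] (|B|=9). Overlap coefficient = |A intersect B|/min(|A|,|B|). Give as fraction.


A intersect B = [8, 15, 16, 24, 27]
|A intersect B| = 5
min(|A|, |B|) = min(9, 9) = 9
Overlap = 5 / 9 = 5/9

5/9


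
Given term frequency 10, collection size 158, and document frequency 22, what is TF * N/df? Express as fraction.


TF * (N/df)
= 10 * (158/22)
= 10 * 79/11
= 790/11

790/11


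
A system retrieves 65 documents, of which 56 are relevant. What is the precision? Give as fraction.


Precision = relevant_retrieved / total_retrieved
= 56 / 65
= 56 / (56 + 9)
= 56/65

56/65


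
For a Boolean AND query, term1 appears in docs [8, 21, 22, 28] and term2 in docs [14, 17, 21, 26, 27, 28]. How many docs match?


Boolean AND: find intersection of posting lists
term1 docs: [8, 21, 22, 28]
term2 docs: [14, 17, 21, 26, 27, 28]
Intersection: [21, 28]
|intersection| = 2

2


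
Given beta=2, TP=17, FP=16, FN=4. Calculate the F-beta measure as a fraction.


P = TP/(TP+FP) = 17/33 = 17/33
R = TP/(TP+FN) = 17/21 = 17/21
beta^2 = 2^2 = 4
(1 + beta^2) = 5
Numerator = (1+beta^2)*P*R = 1445/693
Denominator = beta^2*P + R = 68/33 + 17/21 = 221/77
F_beta = 85/117

85/117


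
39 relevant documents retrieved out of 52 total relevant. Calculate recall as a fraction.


Recall = retrieved_relevant / total_relevant
= 39 / 52
= 39 / (39 + 13)
= 3/4

3/4


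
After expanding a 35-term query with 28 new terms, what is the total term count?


Original terms: 35
Expansion terms: 28
Total = 35 + 28 = 63

63


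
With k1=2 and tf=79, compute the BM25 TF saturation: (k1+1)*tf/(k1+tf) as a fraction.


BM25 TF component = (k1+1)*tf / (k1+tf)
k1 = 2, tf = 79
Numerator = (2+1)*79 = 237
Denominator = 2 + 79 = 81
= 237/81 = 79/27

79/27


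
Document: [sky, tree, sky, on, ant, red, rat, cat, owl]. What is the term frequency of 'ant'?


Document has 9 words
Scanning for 'ant':
Found at positions: [4]
Count = 1

1


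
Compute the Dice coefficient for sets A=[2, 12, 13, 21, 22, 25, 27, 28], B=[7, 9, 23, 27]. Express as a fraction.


A intersect B = [27]
|A intersect B| = 1
|A| = 8, |B| = 4
Dice = 2*1 / (8+4)
= 2 / 12 = 1/6

1/6


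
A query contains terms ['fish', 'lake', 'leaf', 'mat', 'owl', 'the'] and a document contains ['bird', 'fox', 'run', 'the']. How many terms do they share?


Query terms: ['fish', 'lake', 'leaf', 'mat', 'owl', 'the']
Document terms: ['bird', 'fox', 'run', 'the']
Common terms: ['the']
Overlap count = 1

1
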